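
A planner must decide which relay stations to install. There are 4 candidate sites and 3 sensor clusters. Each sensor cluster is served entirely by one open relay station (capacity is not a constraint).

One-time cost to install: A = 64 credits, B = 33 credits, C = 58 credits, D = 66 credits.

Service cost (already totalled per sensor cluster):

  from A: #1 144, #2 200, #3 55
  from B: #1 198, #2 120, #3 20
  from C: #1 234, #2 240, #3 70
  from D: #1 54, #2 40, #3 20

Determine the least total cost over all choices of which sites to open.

For any fixed open set, each sensor cluster goes to its cheapest open site; total = fixed + service.
{D}: #1→D 54, #2→D 40, #3→D 20. Service 114; fixed 66; total 180.
{B, D}: service 114 + fixed 99 = 213
{C, D}: service 114 + fixed 124 = 238
{A, B, C, D}: service 114 + fixed 221 = 335
(All 15 nonempty subsets were checked; D only is lowest.)

Minimum total cost: 180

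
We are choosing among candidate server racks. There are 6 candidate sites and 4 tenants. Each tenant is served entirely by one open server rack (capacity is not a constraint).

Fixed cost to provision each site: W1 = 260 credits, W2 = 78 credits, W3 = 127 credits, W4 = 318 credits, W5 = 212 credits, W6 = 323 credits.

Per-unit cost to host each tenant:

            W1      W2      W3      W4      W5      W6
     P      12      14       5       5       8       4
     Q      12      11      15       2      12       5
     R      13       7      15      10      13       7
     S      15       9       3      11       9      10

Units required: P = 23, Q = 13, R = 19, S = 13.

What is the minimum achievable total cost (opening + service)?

For any fixed open set, each tenant goes to its cheapest open site; total = fixed + service.
{W2, W3}: P→W3 5·23=115, Q→W2 11·13=143, R→W2 7·19=133, S→W3 3·13=39. Service 430; fixed 205; total 635.
{W6}: service 420 + fixed 323 = 743
{W3}: service 634 + fixed 127 = 761
{W1, W2, W3, W4, W5, W6}: service 290 + fixed 1318 = 1608
No other subset beats 635.

Minimum total cost: 635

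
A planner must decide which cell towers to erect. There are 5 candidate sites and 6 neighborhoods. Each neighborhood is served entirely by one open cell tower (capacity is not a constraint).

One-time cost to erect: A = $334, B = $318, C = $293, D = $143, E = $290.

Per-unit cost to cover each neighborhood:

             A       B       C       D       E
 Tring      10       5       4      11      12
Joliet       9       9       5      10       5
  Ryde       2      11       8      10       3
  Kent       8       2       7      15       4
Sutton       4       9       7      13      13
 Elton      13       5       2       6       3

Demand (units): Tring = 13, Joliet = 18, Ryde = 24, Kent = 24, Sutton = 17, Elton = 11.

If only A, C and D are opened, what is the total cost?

Total cost: 1218

Each neighborhood is assigned to its cheapest site among the open ones.
{A, C, D}: Tring→C 4·13=52, Joliet→C 5·18=90, Ryde→A 2·24=48, Kent→C 7·24=168, Sutton→A 4·17=68, Elton→C 2·11=22. Service 448; fixed 770; total 1218.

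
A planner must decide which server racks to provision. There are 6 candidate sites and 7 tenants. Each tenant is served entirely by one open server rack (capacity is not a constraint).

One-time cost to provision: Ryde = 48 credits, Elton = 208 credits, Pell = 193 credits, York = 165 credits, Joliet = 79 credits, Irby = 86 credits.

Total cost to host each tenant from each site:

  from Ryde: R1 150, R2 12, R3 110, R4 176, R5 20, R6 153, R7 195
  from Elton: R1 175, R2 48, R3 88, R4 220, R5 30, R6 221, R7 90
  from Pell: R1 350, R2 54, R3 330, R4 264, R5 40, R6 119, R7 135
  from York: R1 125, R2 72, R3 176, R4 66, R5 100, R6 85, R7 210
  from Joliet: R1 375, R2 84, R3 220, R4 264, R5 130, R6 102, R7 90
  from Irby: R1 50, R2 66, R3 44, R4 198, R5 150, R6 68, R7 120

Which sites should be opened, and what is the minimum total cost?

Open Ryde and Irby; minimum total cost 624.

For any fixed open set, each tenant goes to its cheapest open site; total = fixed + service.
{Ryde, Irby}: R1→Irby 50, R2→Ryde 12, R3→Irby 44, R4→Ryde 176, R5→Ryde 20, R6→Irby 68, R7→Irby 120. Service 490; fixed 134; total 624.
{Ryde, Joliet, Irby}: service 460 + fixed 213 = 673
{Ryde, York, Irby}: R1→Irby 50, R2→Ryde 12, R3→Irby 44, R4→York 66, R5→Ryde 20, R6→Irby 68, R7→Irby 120. Service 380; fixed 299; total 679.
{Ryde, Elton, Pell, York, Joliet, Irby}: R1→Irby 50, R2→Ryde 12, R3→Irby 44, R4→York 66, R5→Ryde 20, R6→Irby 68, R7→Elton 90. Service 350; fixed 779; total 1129.
No other subset beats 624.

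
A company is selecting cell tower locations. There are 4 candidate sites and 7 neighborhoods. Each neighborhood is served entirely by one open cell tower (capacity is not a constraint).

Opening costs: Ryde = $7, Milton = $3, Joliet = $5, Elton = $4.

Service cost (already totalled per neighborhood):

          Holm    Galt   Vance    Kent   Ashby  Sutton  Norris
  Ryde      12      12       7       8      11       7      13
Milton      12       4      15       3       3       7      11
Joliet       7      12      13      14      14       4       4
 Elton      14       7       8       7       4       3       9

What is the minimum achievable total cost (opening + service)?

Minimum total cost: 44

For any fixed open set, each neighborhood goes to its cheapest open site; total = fixed + service.
{Milton, Joliet, Elton}: Holm→Joliet 7, Galt→Milton 4, Vance→Elton 8, Kent→Milton 3, Ashby→Milton 3, Sutton→Elton 3, Norris→Joliet 4. Service 32; fixed 12; total 44.
{Milton, Joliet}: service 38 + fixed 8 = 46
{Ryde, Milton, Joliet}: Holm→Joliet 7, Galt→Milton 4, Vance→Ryde 7, Kent→Milton 3, Ashby→Milton 3, Sutton→Joliet 4, Norris→Joliet 4. Service 32; fixed 15; total 47.
{Ryde, Milton, Joliet, Elton}: service 31 + fixed 19 = 50
No other subset beats 44.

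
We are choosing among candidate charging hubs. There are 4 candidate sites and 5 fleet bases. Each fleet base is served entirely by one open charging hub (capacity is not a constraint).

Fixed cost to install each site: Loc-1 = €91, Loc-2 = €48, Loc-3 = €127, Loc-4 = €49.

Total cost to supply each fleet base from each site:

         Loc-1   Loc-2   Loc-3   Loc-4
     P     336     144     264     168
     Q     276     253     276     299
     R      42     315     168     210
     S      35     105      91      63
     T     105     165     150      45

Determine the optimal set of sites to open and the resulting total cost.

Open Loc-1 and Loc-4; minimum total cost 706.

For any fixed open set, each fleet base goes to its cheapest open site; total = fixed + service.
{Loc-1, Loc-4}: P→Loc-4 168, Q→Loc-1 276, R→Loc-1 42, S→Loc-1 35, T→Loc-4 45. Service 566; fixed 140; total 706.
{Loc-1, Loc-2, Loc-4}: P→Loc-2 144, Q→Loc-2 253, R→Loc-1 42, S→Loc-1 35, T→Loc-4 45. Service 519; fixed 188; total 707.
{Loc-1, Loc-2}: P→Loc-2 144, Q→Loc-2 253, R→Loc-1 42, S→Loc-1 35, T→Loc-1 105. Service 579; fixed 139; total 718.
{Loc-1, Loc-2, Loc-3, Loc-4}: service 519 + fixed 315 = 834
No other subset beats 706.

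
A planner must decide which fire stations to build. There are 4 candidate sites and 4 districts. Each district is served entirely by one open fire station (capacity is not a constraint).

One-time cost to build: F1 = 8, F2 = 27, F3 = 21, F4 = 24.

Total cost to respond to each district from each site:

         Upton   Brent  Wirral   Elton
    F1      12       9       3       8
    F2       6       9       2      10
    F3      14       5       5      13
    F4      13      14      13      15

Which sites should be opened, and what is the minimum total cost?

Open F1 only; minimum total cost 40.

For any fixed open set, each district goes to its cheapest open site; total = fixed + service.
{F1}: Upton→F1 12, Brent→F1 9, Wirral→F1 3, Elton→F1 8. Service 32; fixed 8; total 40.
{F2}: Upton→F2 6, Brent→F2 9, Wirral→F2 2, Elton→F2 10. Service 27; fixed 27; total 54.
{F1, F3}: service 28 + fixed 29 = 57
{F1, F2, F3, F4}: service 21 + fixed 80 = 101
No other subset beats 40.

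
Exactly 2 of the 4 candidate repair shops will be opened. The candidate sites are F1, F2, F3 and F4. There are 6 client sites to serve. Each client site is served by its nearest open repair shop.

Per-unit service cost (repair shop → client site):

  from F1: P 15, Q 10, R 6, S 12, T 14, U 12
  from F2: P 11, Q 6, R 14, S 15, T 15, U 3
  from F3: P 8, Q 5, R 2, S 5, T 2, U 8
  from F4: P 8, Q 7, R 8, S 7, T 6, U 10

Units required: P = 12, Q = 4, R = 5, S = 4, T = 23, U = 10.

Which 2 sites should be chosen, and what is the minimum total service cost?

Choose F2 and F3; total service cost 222.

With exactly 2 open, each client site uses its cheapest among the chosen.
{F2, F3}: P→F3 8·12=96, Q→F3 5·4=20, R→F3 2·5=10, S→F3 5·4=20, T→F3 2·23=46, U→F2 3·10=30. Service cost 222.
{F1, F3}: service cost 272
{F3, F4}: service cost 272
Among all 6 size-2 choices, {F2, F3} is lowest.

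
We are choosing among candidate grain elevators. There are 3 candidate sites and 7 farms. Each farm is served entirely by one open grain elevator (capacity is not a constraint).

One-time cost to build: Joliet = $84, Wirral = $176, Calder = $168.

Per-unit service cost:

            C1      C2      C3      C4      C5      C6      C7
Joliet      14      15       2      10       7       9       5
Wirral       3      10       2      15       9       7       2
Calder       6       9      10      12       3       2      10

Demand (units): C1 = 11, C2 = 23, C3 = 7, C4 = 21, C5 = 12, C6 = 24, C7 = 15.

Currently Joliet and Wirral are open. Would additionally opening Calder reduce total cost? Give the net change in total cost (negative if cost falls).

Yes — net change −23 (cost falls by 23).

Current service cost with {Joliet, Wirral}: 769.
Adding Calder: each farm re-picks its cheapest; new service cost 578, saving 191.
Extra fixed cost: 168. Net change = 168 − 191 = -23.
(Totals: 1029 → 1006.)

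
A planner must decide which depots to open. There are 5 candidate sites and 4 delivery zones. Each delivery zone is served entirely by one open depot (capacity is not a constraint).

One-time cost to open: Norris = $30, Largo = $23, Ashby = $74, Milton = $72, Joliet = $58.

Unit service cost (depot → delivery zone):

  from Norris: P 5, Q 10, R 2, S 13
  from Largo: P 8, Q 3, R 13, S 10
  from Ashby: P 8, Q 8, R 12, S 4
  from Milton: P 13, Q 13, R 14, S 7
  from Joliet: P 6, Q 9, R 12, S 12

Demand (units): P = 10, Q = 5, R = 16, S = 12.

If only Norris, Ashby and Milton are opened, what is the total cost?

Total cost: 346

Each delivery zone is assigned to its cheapest site among the open ones.
{Norris, Ashby, Milton}: P→Norris 5·10=50, Q→Ashby 8·5=40, R→Norris 2·16=32, S→Ashby 4·12=48. Service 170; fixed 176; total 346.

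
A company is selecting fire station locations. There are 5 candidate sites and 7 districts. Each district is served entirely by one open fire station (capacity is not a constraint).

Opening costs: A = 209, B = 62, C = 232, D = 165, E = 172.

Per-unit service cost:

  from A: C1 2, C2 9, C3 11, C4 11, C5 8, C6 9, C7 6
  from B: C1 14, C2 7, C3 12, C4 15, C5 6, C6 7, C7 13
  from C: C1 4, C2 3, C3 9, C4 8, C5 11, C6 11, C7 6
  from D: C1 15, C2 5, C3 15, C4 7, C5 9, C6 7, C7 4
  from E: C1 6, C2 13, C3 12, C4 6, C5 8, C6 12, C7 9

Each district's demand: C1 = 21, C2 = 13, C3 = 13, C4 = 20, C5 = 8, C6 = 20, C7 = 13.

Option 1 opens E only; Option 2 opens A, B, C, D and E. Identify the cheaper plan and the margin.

Option 1 is cheaper by 234.

Option 1: {E}: C1→E 6·21=126, C2→E 13·13=169, C3→E 12·13=156, C4→E 6·20=120, C5→E 8·8=64, C6→E 12·20=240, C7→E 9·13=117. Service 992; fixed 172; total 1164.
Option 2: {A, B, C, D, E}: C1→A 2·21=42, C2→C 3·13=39, C3→C 9·13=117, C4→E 6·20=120, C5→B 6·8=48, C6→B 7·20=140, C7→D 4·13=52. Service 558; fixed 840; total 1398.
Difference: |1164 − 1398| = 234.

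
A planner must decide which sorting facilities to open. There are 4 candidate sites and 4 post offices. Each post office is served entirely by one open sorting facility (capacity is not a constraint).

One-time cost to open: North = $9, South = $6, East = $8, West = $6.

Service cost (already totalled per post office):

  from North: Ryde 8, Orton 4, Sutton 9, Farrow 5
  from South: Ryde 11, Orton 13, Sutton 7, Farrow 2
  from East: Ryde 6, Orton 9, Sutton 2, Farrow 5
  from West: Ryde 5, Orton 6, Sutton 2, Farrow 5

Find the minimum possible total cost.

Minimum total cost: 24

For any fixed open set, each post office goes to its cheapest open site; total = fixed + service.
{West}: Ryde→West 5, Orton→West 6, Sutton→West 2, Farrow→West 5. Service 18; fixed 6; total 24.
{South, West}: service 15 + fixed 12 = 27
{East}: service 22 + fixed 8 = 30
{North, South, East, West}: service 13 + fixed 29 = 42
No other subset beats 24.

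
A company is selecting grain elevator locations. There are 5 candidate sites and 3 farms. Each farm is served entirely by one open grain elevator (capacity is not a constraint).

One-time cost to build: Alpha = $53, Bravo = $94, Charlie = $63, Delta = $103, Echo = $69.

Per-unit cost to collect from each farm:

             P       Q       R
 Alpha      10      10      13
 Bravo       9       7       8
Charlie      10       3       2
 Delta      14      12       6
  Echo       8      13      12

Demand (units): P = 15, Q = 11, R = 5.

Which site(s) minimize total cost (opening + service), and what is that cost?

Open Charlie only; minimum total cost 256.

For any fixed open set, each farm goes to its cheapest open site; total = fixed + service.
{Charlie}: P→Charlie 10·15=150, Q→Charlie 3·11=33, R→Charlie 2·5=10. Service 193; fixed 63; total 256.
{Charlie, Echo}: service 163 + fixed 132 = 295
{Alpha, Charlie}: service 193 + fixed 116 = 309
{Alpha, Bravo, Charlie, Delta, Echo}: P→Echo 8·15=120, Q→Charlie 3·11=33, R→Charlie 2·5=10. Service 163; fixed 382; total 545.
No other subset beats 256.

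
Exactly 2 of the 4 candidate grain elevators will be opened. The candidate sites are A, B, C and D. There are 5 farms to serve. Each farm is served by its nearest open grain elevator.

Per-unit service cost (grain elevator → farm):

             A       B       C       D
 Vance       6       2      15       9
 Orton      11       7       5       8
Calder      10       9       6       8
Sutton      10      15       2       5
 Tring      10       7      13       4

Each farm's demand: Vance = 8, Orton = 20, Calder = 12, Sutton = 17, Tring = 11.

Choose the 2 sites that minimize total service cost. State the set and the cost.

With exactly 2 open, each farm uses its cheapest among the chosen.
{B, C}: Vance→B 2·8=16, Orton→C 5·20=100, Calder→C 6·12=72, Sutton→C 2·17=34, Tring→B 7·11=77. Service cost 299.
{C, D}: service cost 322
{A, C}: service cost 364
Among all 6 size-2 choices, {B, C} is lowest.

Choose B and C; total service cost 299.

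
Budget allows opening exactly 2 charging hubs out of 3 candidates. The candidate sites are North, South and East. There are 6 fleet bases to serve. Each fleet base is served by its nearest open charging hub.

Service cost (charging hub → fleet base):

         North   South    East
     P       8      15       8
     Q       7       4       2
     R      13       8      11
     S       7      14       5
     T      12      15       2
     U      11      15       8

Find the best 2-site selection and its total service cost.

Choose South and East; total service cost 33.

With exactly 2 open, each fleet base uses its cheapest among the chosen.
{South, East}: P→East 8, Q→East 2, R→South 8, S→East 5, T→East 2, U→East 8. Service cost 33.
{North, East}: service cost 36
{North, South}: service cost 50
Among all 3 size-2 choices, {South, East} is lowest.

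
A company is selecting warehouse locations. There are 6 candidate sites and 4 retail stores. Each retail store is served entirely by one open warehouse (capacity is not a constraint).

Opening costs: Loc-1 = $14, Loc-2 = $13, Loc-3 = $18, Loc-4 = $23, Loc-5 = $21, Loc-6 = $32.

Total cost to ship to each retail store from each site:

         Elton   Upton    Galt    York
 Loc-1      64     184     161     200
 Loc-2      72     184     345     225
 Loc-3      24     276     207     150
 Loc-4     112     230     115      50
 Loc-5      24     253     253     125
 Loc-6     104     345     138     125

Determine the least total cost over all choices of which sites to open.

For any fixed open set, each retail store goes to its cheapest open site; total = fixed + service.
{Loc-2, Loc-3, Loc-4}: Elton→Loc-3 24, Upton→Loc-2 184, Galt→Loc-4 115, York→Loc-4 50. Service 373; fixed 54; total 427.
{Loc-1, Loc-3, Loc-4}: service 373 + fixed 55 = 428
{Loc-2, Loc-4, Loc-5}: Elton→Loc-5 24, Upton→Loc-2 184, Galt→Loc-4 115, York→Loc-4 50. Service 373; fixed 57; total 430.
{Loc-1, Loc-2, Loc-3, Loc-4, Loc-5, Loc-6}: Elton→Loc-3 24, Upton→Loc-1 184, Galt→Loc-4 115, York→Loc-4 50. Service 373; fixed 121; total 494.
No other subset beats 427.

Minimum total cost: 427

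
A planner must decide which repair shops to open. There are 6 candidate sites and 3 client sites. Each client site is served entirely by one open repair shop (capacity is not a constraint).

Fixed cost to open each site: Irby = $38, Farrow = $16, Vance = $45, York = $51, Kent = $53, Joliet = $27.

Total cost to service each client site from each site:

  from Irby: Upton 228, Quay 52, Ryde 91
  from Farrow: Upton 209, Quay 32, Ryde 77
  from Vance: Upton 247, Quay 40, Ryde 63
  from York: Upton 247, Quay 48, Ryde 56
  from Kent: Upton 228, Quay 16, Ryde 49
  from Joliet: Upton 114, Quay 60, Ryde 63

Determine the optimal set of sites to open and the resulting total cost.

Open Farrow and Joliet; minimum total cost 252.

For any fixed open set, each client site goes to its cheapest open site; total = fixed + service.
{Farrow, Joliet}: Upton→Joliet 114, Quay→Farrow 32, Ryde→Joliet 63. Service 209; fixed 43; total 252.
{Kent, Joliet}: service 179 + fixed 80 = 259
{Joliet}: Upton→Joliet 114, Quay→Joliet 60, Ryde→Joliet 63. Service 237; fixed 27; total 264.
{Irby, Farrow, Vance, York, Kent, Joliet}: service 179 + fixed 230 = 409
No other subset beats 252.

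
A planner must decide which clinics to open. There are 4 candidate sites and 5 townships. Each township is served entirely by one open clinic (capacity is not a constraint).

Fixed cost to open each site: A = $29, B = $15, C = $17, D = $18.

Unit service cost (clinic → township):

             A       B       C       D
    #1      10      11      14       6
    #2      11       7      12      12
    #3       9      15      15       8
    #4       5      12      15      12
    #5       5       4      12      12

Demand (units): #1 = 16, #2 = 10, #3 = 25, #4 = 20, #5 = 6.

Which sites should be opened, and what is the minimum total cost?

Open A, B and D; minimum total cost 552.

For any fixed open set, each township goes to its cheapest open site; total = fixed + service.
{A, B, D}: #1→D 6·16=96, #2→B 7·10=70, #3→D 8·25=200, #4→A 5·20=100, #5→B 4·6=24. Service 490; fixed 62; total 552.
{A, B, C, D}: service 490 + fixed 79 = 569
{A, D}: #1→D 6·16=96, #2→A 11·10=110, #3→D 8·25=200, #4→A 5·20=100, #5→A 5·6=30. Service 536; fixed 47; total 583.
{B}: #1→B 11·16=176, #2→B 7·10=70, #3→B 15·25=375, #4→B 12·20=240, #5→B 4·6=24. Service 885; fixed 15; total 900.
No other subset beats 552.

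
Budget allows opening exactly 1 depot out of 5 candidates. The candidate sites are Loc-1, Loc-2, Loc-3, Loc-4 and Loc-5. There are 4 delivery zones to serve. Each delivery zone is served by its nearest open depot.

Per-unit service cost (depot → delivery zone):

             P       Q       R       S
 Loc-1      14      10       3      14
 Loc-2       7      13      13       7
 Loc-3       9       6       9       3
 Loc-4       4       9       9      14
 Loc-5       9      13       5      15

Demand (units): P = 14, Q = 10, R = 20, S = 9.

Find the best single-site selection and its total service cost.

With exactly 1 open, each delivery zone uses its cheapest among the chosen.
{Loc-3}: P→Loc-3 9·14=126, Q→Loc-3 6·10=60, R→Loc-3 9·20=180, S→Loc-3 3·9=27. Service cost 393.
{Loc-4}: service cost 452
{Loc-1}: service cost 482
Among all 5 size-1 choices, {Loc-3} is lowest.

Choose Loc-3 only; total service cost 393.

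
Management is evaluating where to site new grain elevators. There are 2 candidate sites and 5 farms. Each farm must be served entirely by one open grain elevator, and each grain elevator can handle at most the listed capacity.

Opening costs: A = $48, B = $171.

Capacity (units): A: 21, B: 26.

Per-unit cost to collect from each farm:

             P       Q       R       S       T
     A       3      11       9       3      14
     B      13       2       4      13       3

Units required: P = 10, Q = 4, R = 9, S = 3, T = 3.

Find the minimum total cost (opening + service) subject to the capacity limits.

Open {A, B}: P→A 3·10=30, Q→B 2·4=8, R→B 4·9=36, S→A 3·3=9, T→B 3·3=9.
Loads: A carries 13/21, B carries 16/26. Service 92; fixed 219; total 311.
Next best feasible plan costs 341.

Minimum total cost: 311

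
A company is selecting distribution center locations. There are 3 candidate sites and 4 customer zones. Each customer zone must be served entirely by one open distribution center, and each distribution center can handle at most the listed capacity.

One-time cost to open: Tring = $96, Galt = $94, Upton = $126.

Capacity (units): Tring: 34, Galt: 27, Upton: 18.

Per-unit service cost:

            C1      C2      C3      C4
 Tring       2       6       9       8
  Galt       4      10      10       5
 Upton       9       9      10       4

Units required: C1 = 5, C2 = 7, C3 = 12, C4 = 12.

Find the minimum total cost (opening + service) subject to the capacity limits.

Open {Tring, Galt}: C1→Tring 2·5=10, C2→Tring 6·7=42, C3→Tring 9·12=108, C4→Galt 5·12=60.
Loads: Tring carries 24/34, Galt carries 12/27. Service 220; fixed 190; total 410.
Next best feasible plan costs 420.

Minimum total cost: 410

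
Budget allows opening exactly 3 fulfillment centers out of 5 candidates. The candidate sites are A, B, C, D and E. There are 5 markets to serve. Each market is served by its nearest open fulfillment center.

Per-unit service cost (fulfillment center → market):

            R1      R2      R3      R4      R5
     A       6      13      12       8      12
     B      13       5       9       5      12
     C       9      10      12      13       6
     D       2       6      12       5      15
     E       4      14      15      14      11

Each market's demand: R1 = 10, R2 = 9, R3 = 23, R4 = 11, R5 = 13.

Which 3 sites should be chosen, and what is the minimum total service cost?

With exactly 3 open, each market uses its cheapest among the chosen.
{B, C, D}: R1→D 2·10=20, R2→B 5·9=45, R3→B 9·23=207, R4→B 5·11=55, R5→C 6·13=78. Service cost 405.
{B, C, E}: service cost 425
{A, B, C}: service cost 445
Among all 10 size-3 choices, {B, C, D} is lowest.

Choose B, C and D; total service cost 405.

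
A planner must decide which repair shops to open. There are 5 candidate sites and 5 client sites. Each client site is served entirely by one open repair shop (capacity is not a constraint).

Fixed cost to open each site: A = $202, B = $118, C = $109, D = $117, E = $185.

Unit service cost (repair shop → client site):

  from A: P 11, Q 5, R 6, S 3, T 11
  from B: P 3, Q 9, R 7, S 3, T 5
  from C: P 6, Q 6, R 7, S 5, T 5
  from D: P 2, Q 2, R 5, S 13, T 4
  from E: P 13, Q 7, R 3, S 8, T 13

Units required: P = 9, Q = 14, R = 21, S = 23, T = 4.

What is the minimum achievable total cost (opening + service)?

For any fixed open set, each client site goes to its cheapest open site; total = fixed + service.
{B, D}: P→D 2·9=18, Q→D 2·14=28, R→D 5·21=105, S→B 3·23=69, T→D 4·4=16. Service 236; fixed 235; total 471.
{B}: P→B 3·9=27, Q→B 9·14=126, R→B 7·21=147, S→B 3·23=69, T→B 5·4=20. Service 389; fixed 118; total 507.
{C, D}: service 282 + fixed 226 = 508
{A, B, C, D, E}: service 194 + fixed 731 = 925
No other subset beats 471.

Minimum total cost: 471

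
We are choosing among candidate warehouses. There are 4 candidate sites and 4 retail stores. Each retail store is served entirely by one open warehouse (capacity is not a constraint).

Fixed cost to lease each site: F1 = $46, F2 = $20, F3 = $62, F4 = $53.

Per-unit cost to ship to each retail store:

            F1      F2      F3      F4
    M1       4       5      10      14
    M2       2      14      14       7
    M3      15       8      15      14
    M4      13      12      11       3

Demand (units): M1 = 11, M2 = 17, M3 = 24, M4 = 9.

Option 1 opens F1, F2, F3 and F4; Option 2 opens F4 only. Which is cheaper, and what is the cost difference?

Option 1 is cheaper by 211.

Option 1: {F1, F2, F3, F4}: M1→F1 4·11=44, M2→F1 2·17=34, M3→F2 8·24=192, M4→F4 3·9=27. Service 297; fixed 181; total 478.
Option 2: {F4}: M1→F4 14·11=154, M2→F4 7·17=119, M3→F4 14·24=336, M4→F4 3·9=27. Service 636; fixed 53; total 689.
Difference: |478 − 689| = 211.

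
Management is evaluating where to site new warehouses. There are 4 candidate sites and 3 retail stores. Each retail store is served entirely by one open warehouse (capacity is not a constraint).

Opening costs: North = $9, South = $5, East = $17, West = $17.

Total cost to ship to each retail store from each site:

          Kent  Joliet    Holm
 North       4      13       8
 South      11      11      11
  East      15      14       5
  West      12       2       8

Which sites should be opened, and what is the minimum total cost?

Open North only; minimum total cost 34.

For any fixed open set, each retail store goes to its cheapest open site; total = fixed + service.
{North}: Kent→North 4, Joliet→North 13, Holm→North 8. Service 25; fixed 9; total 34.
{North, South}: service 23 + fixed 14 = 37
{South}: service 33 + fixed 5 = 38
{North, South, East, West}: service 11 + fixed 48 = 59
No other subset beats 34.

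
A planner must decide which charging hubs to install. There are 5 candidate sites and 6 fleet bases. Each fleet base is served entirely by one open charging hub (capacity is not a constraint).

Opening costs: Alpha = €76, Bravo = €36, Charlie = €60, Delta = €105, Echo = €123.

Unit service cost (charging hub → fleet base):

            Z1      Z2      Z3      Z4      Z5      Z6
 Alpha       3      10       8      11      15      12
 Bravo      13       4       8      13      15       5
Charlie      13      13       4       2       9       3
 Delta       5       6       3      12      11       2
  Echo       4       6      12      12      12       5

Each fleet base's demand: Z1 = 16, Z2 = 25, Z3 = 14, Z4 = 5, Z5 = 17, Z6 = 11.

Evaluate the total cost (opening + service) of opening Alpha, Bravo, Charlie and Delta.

Each fleet base is assigned to its cheapest site among the open ones.
{Alpha, Bravo, Charlie, Delta}: Z1→Alpha 3·16=48, Z2→Bravo 4·25=100, Z3→Delta 3·14=42, Z4→Charlie 2·5=10, Z5→Charlie 9·17=153, Z6→Delta 2·11=22. Service 375; fixed 277; total 652.

Total cost: 652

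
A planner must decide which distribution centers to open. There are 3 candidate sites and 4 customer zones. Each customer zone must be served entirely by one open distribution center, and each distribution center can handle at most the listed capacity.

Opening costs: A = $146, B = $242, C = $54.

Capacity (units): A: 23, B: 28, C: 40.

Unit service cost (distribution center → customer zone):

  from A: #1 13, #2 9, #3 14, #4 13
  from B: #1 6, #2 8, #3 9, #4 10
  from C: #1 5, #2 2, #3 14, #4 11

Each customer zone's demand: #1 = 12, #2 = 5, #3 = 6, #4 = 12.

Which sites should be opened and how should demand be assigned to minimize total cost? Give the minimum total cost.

Open {C}: #1→C 5·12=60, #2→C 2·5=10, #3→C 14·6=84, #4→C 11·12=132.
Loads: C carries 35/40. Service 286; fixed 54; total 340.
Next best feasible plan costs 486.

Minimum total cost: 340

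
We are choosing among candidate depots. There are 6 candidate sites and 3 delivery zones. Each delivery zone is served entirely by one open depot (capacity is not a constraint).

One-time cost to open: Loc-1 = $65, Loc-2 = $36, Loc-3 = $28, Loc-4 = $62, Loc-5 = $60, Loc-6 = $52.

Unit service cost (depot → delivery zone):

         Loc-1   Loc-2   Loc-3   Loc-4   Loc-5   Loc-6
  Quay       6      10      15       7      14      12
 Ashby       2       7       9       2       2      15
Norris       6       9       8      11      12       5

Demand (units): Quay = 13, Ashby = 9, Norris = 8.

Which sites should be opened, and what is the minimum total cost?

For any fixed open set, each delivery zone goes to its cheapest open site; total = fixed + service.
{Loc-1}: Quay→Loc-1 6·13=78, Ashby→Loc-1 2·9=18, Norris→Loc-1 6·8=48. Service 144; fixed 65; total 209.
{Loc-1, Loc-3}: service 144 + fixed 93 = 237
{Loc-1, Loc-2}: Quay→Loc-1 6·13=78, Ashby→Loc-1 2·9=18, Norris→Loc-1 6·8=48. Service 144; fixed 101; total 245.
{Loc-1, Loc-2, Loc-3, Loc-4, Loc-5, Loc-6}: service 136 + fixed 303 = 439
No other subset beats 209.

Open Loc-1 only; minimum total cost 209.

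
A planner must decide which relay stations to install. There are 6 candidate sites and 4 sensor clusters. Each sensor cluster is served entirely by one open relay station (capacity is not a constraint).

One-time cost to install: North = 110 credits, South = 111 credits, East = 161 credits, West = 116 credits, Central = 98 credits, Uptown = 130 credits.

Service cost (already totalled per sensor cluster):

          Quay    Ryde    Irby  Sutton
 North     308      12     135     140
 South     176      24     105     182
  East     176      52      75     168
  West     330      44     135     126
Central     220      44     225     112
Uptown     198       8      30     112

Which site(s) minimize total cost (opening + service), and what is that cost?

For any fixed open set, each sensor cluster goes to its cheapest open site; total = fixed + service.
{Uptown}: Quay→Uptown 198, Ryde→Uptown 8, Irby→Uptown 30, Sutton→Uptown 112. Service 348; fixed 130; total 478.
{South, Uptown}: Quay→South 176, Ryde→Uptown 8, Irby→Uptown 30, Sutton→Uptown 112. Service 326; fixed 241; total 567.
{Central, Uptown}: service 348 + fixed 228 = 576
{North, South, East, West, Central, Uptown}: service 326 + fixed 726 = 1052
No other subset beats 478.

Open Uptown only; minimum total cost 478.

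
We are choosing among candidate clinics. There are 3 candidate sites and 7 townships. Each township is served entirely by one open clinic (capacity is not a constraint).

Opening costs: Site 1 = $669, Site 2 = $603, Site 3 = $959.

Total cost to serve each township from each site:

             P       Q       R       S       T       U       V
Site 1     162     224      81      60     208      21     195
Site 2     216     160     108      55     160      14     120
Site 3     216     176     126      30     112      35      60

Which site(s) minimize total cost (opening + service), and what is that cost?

For any fixed open set, each township goes to its cheapest open site; total = fixed + service.
{Site 2}: P→Site 2 216, Q→Site 2 160, R→Site 2 108, S→Site 2 55, T→Site 2 160, U→Site 2 14, V→Site 2 120. Service 833; fixed 603; total 1436.
{Site 1}: P→Site 1 162, Q→Site 1 224, R→Site 1 81, S→Site 1 60, T→Site 1 208, U→Site 1 21, V→Site 1 195. Service 951; fixed 669; total 1620.
{Site 3}: service 755 + fixed 959 = 1714
{Site 1, Site 2, Site 3}: P→Site 1 162, Q→Site 2 160, R→Site 1 81, S→Site 3 30, T→Site 3 112, U→Site 2 14, V→Site 3 60. Service 619; fixed 2231; total 2850.
No other subset beats 1436.

Open Site 2 only; minimum total cost 1436.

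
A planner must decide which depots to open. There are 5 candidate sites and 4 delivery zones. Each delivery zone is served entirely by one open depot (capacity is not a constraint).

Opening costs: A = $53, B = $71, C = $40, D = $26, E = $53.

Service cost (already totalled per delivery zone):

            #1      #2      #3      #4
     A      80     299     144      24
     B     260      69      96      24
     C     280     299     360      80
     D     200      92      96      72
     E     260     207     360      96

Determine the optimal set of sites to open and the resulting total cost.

Open A and D; minimum total cost 371.

For any fixed open set, each delivery zone goes to its cheapest open site; total = fixed + service.
{A, D}: #1→A 80, #2→D 92, #3→D 96, #4→A 24. Service 292; fixed 79; total 371.
{A, B}: service 269 + fixed 124 = 393
{A, C, D}: service 292 + fixed 119 = 411
{A, B, C, D, E}: service 269 + fixed 243 = 512
No other subset beats 371.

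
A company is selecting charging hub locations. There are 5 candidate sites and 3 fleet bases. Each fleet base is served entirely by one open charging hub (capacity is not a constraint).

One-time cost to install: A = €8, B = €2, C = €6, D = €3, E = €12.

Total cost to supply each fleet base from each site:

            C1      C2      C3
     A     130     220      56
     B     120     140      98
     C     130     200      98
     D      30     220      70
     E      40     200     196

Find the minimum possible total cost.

Minimum total cost: 239

For any fixed open set, each fleet base goes to its cheapest open site; total = fixed + service.
{A, B, D}: C1→D 30, C2→B 140, C3→A 56. Service 226; fixed 13; total 239.
{A, B, C, D}: C1→D 30, C2→B 140, C3→A 56. Service 226; fixed 19; total 245.
{B, D}: service 240 + fixed 5 = 245
{A, B, C, D, E}: service 226 + fixed 31 = 257
No other subset beats 239.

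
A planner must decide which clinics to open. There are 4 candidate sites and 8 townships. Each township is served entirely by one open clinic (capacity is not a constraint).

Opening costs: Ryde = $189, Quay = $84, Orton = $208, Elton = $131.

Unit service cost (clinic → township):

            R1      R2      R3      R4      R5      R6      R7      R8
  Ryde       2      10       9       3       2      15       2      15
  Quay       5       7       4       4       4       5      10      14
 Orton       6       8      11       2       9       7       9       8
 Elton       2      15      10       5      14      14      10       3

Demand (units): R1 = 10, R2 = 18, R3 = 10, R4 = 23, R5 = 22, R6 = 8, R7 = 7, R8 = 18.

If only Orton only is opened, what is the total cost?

Each township is assigned to its cheapest site among the open ones.
{Orton}: R1→Orton 6·10=60, R2→Orton 8·18=144, R3→Orton 11·10=110, R4→Orton 2·23=46, R5→Orton 9·22=198, R6→Orton 7·8=56, R7→Orton 9·7=63, R8→Orton 8·18=144. Service 821; fixed 208; total 1029.

Total cost: 1029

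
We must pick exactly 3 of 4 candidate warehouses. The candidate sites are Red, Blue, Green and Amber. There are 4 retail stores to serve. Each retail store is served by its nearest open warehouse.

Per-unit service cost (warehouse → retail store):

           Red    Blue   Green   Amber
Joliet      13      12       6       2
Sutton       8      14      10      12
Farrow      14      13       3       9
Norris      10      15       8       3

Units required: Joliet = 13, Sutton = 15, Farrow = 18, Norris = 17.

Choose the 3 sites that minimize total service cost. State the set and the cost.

Choose Red, Green and Amber; total service cost 251.

With exactly 3 open, each retail store uses its cheapest among the chosen.
{Red, Green, Amber}: Joliet→Amber 2·13=26, Sutton→Red 8·15=120, Farrow→Green 3·18=54, Norris→Amber 3·17=51. Service cost 251.
{Blue, Green, Amber}: service cost 281
{Red, Blue, Amber}: service cost 359
Among all 4 size-3 choices, {Red, Green, Amber} is lowest.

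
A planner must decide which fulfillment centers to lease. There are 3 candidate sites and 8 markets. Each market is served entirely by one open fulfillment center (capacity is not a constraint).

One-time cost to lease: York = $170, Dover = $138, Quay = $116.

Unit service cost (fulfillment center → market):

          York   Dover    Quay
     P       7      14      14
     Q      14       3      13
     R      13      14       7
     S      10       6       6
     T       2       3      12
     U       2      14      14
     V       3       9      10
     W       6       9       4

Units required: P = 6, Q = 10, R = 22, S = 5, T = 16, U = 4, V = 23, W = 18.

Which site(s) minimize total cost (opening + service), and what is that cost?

Open York and Quay; minimum total cost 823.

For any fixed open set, each market goes to its cheapest open site; total = fixed + service.
{York, Quay}: P→York 7·6=42, Q→Quay 13·10=130, R→Quay 7·22=154, S→Quay 6·5=30, T→York 2·16=32, U→York 2·4=8, V→York 3·23=69, W→Quay 4·18=72. Service 537; fixed 286; total 823.
{York, Dover, Quay}: service 437 + fixed 424 = 861
{York}: P→York 7·6=42, Q→York 14·10=140, R→York 13·22=286, S→York 10·5=50, T→York 2·16=32, U→York 2·4=8, V→York 3·23=69, W→York 6·18=108. Service 735; fixed 170; total 905.
{Quay}: service 948 + fixed 116 = 1064
No other subset beats 823.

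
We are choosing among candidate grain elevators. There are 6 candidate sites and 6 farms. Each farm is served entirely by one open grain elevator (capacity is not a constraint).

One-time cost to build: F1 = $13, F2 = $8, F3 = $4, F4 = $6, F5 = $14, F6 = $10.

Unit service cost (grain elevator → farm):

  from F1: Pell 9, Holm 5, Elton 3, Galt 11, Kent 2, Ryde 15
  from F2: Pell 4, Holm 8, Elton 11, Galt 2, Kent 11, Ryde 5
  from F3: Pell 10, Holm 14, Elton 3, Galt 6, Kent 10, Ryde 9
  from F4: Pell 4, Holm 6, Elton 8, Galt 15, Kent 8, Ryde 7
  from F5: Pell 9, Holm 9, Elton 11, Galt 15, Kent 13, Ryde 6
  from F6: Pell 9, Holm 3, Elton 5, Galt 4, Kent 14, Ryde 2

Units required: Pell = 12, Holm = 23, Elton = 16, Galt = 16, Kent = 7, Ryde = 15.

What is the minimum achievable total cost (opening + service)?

For any fixed open set, each farm goes to its cheapest open site; total = fixed + service.
{F1, F2, F6}: Pell→F2 4·12=48, Holm→F6 3·23=69, Elton→F1 3·16=48, Galt→F2 2·16=32, Kent→F1 2·7=14, Ryde→F6 2·15=30. Service 241; fixed 31; total 272.
{F1, F2, F3, F6}: service 241 + fixed 35 = 276
{F1, F2, F4, F6}: Pell→F2 4·12=48, Holm→F6 3·23=69, Elton→F1 3·16=48, Galt→F2 2·16=32, Kent→F1 2·7=14, Ryde→F6 2·15=30. Service 241; fixed 37; total 278.
{F1, F2, F3, F4, F5, F6}: service 241 + fixed 55 = 296
No other subset beats 272.

Minimum total cost: 272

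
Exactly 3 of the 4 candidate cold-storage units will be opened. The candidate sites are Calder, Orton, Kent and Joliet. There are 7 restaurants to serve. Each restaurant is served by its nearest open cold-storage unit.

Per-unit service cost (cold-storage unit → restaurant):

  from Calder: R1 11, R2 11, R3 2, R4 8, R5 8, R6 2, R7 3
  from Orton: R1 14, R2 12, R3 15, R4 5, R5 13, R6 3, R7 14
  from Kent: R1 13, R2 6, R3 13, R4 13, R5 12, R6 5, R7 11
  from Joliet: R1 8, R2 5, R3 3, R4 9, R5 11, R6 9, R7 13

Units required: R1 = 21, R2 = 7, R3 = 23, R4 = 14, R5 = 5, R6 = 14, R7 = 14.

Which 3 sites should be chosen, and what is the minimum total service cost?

Choose Calder, Orton and Joliet; total service cost 429.

With exactly 3 open, each restaurant uses its cheapest among the chosen.
{Calder, Orton, Joliet}: R1→Joliet 8·21=168, R2→Joliet 5·7=35, R3→Calder 2·23=46, R4→Orton 5·14=70, R5→Calder 8·5=40, R6→Calder 2·14=28, R7→Calder 3·14=42. Service cost 429.
{Calder, Kent, Joliet}: service cost 471
{Calder, Orton, Kent}: service cost 499
Among all 4 size-3 choices, {Calder, Orton, Joliet} is lowest.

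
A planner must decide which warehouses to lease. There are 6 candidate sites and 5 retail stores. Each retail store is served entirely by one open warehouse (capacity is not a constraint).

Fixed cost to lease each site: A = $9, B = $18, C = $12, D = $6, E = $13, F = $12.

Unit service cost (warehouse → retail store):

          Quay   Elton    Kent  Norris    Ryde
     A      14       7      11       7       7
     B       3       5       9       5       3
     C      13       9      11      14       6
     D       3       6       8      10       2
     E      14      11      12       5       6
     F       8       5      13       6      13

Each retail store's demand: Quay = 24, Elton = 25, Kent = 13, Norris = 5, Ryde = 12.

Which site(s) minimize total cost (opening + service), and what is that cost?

Open D and F; minimum total cost 373.

For any fixed open set, each retail store goes to its cheapest open site; total = fixed + service.
{D, F}: Quay→D 3·24=72, Elton→F 5·25=125, Kent→D 8·13=104, Norris→F 6·5=30, Ryde→D 2·12=24. Service 355; fixed 18; total 373.
{B, D}: Quay→B 3·24=72, Elton→B 5·25=125, Kent→D 8·13=104, Norris→B 5·5=25, Ryde→D 2·12=24. Service 350; fixed 24; total 374.
{D, E, F}: service 350 + fixed 31 = 381
{A, B, C, D, E, F}: Quay→B 3·24=72, Elton→B 5·25=125, Kent→D 8·13=104, Norris→B 5·5=25, Ryde→D 2·12=24. Service 350; fixed 70; total 420.
No other subset beats 373.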